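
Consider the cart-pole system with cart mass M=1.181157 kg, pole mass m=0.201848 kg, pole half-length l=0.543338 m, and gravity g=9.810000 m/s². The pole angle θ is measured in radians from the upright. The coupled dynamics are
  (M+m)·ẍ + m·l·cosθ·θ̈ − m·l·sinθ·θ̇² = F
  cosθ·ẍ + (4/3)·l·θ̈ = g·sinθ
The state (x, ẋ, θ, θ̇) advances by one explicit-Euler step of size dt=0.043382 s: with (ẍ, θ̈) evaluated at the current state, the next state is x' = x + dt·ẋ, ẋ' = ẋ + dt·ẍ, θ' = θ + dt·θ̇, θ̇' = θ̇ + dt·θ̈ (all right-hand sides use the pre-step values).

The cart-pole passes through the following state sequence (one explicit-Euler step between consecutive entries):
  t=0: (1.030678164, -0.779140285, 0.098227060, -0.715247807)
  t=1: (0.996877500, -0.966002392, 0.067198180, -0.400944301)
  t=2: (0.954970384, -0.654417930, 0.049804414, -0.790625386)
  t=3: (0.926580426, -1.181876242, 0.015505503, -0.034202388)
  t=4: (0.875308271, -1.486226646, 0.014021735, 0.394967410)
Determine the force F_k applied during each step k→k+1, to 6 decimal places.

F_0 = -5.171866 N
F_1 = 8.949126 N
F_2 = -14.908723 N
F_3 = -8.617770 N

step 0→1:
  ẍ = (ẋ'−ẋ)/dt = (-0.966002392−-0.779140285)/0.043382 = -4.307365
  θ̈ = (θ̇'−θ̇)/dt = (-0.400944301−-0.715247807)/0.043382 = 7.245021
  sinθ=0.098069, cosθ=0.995180
  F = (M+m)·ẍ + m·l·cosθ·θ̈ − m·l·sinθ·θ̇² = -5.957107 + 0.790744 − 0.005502 = -5.171866
step 1→2:
  ẍ = (ẋ'−ẋ)/dt = (-0.654417930−-0.966002392)/0.043382 = 7.182344
  θ̈ = (θ̇'−θ̇)/dt = (-0.790625386−-0.400944301)/0.043382 = -8.982552
  sinθ=0.067148, cosθ=0.997743
  F = (M+m)·ẍ + m·l·cosθ·θ̈ − m·l·sinθ·θ̇² = 9.933218 + -0.982908 − 0.001184 = 8.949126
step 2→3:
  ẍ = (ẋ'−ẋ)/dt = (-1.181876242−-0.654417930)/0.043382 = -12.158460
  θ̈ = (θ̇'−θ̇)/dt = (-0.034202388−-0.790625386)/0.043382 = 17.436333
  sinθ=0.049784, cosθ=0.998760
  F = (M+m)·ẍ + m·l·cosθ·θ̈ − m·l·sinθ·θ̇² = -16.815211 + 1.909901 − 0.003413 = -14.908723
step 3→4:
  ẍ = (ẋ'−ẋ)/dt = (-1.486226646−-1.181876242)/0.043382 = -7.015592
  θ̈ = (θ̇'−θ̇)/dt = (0.394967410−-0.034202388)/0.043382 = 9.892808
  sinθ=0.015505, cosθ=0.999880
  F = (M+m)·ẍ + m·l·cosθ·θ̈ − m·l·sinθ·θ̇² = -9.702599 + 1.084831 − 0.000002 = -8.617770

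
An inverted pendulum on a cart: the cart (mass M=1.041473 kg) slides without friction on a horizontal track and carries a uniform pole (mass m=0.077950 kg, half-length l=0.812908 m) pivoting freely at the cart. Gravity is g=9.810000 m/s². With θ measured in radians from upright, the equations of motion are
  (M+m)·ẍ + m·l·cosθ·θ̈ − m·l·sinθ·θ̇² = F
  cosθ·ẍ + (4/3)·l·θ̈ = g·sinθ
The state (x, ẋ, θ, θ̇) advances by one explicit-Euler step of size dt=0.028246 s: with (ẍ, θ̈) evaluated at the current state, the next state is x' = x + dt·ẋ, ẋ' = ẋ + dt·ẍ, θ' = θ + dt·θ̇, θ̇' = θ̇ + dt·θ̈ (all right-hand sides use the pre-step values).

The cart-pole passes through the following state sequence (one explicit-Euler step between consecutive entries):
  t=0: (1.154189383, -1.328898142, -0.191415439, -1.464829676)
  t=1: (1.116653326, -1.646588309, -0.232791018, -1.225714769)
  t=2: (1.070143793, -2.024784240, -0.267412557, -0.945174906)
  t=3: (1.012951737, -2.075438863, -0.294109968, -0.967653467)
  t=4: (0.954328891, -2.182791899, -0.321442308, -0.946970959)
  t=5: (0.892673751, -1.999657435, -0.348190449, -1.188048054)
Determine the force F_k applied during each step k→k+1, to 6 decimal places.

step 0→1:
  ẍ = (ẋ'−ẋ)/dt = (-1.646588309−-1.328898142)/0.028246 = -11.247262
  θ̈ = (θ̇'−θ̇)/dt = (-1.225714769−-1.464829676)/0.028246 = 8.465443
  sinθ=-0.190249, cosθ=0.981736
  F = (M+m)·ẍ + m·l·cosθ·θ̈ − m·l·sinθ·θ̇² = -12.590444 + 0.526626 − -0.025867 = -12.037951
step 1→2:
  ẍ = (ẋ'−ẋ)/dt = (-2.024784240−-1.646588309)/0.028246 = -13.389362
  θ̈ = (θ̇'−θ̇)/dt = (-0.945174906−-1.225714769)/0.028246 = 9.932021
  sinθ=-0.230694, cosθ=0.973026
  F = (M+m)·ẍ + m·l·cosθ·θ̈ − m·l·sinθ·θ̇² = -14.988360 + 0.612378 − -0.021962 = -14.354020
step 2→3:
  ẍ = (ẋ'−ẋ)/dt = (-2.075438863−-2.024784240)/0.028246 = -1.793338
  θ̈ = (θ̇'−θ̇)/dt = (-0.967653467−-0.945174906)/0.028246 = -0.795814
  sinθ=-0.264237, cosθ=0.964458
  F = (M+m)·ẍ + m·l·cosθ·θ̈ − m·l·sinθ·θ̇² = -2.007504 + -0.048635 − -0.014958 = -2.041181
step 3→4:
  ẍ = (ẋ'−ẋ)/dt = (-2.182791899−-2.075438863)/0.028246 = -3.800646
  θ̈ = (θ̇'−θ̇)/dt = (-0.946970959−-0.967653467)/0.028246 = 0.732228
  sinθ=-0.289888, cosθ=0.957061
  F = (M+m)·ẍ + m·l·cosθ·θ̈ − m·l·sinθ·θ̇² = -4.254530 + 0.044406 − -0.017200 = -4.192924
step 4→5:
  ẍ = (ẋ'−ẋ)/dt = (-1.999657435−-2.182791899)/0.028246 = 6.483554
  θ̈ = (θ̇'−θ̇)/dt = (-1.188048054−-0.946970959)/0.028246 = -8.534911
  sinθ=-0.315935, cosθ=0.948781
  F = (M+m)·ẍ + m·l·cosθ·θ̈ − m·l·sinθ·θ̇² = 7.257839 + -0.513124 − -0.017953 = 6.762668

F_0 = -12.037951 N
F_1 = -14.354020 N
F_2 = -2.041181 N
F_3 = -4.192924 N
F_4 = 6.762668 N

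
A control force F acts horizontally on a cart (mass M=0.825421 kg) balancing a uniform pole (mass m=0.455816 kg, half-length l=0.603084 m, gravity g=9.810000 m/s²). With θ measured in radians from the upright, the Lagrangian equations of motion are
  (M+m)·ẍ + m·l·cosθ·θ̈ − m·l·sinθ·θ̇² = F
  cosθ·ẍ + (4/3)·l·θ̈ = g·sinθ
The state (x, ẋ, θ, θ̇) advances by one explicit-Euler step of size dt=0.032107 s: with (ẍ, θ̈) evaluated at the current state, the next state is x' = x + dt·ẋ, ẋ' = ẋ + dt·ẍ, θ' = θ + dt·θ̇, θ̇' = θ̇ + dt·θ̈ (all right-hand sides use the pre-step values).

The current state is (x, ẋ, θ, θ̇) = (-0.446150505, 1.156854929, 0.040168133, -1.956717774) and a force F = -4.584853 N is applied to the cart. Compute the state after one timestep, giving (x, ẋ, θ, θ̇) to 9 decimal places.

(-0.409007364, 0.997087775, -0.022656205, -1.742460777)

sinθ=0.040157332, cosθ=0.999193369
temp = (F + m·l·θ̇²·sinθ)/(M+m) = (-4.584853 + 0.042265752)/1.281237 = -3.545469923
θ̈ = (g·sinθ − cosθ·temp)/(l·(4/3 − m·cos²θ/(M+m))) = 6.673217585
ẍ = temp − m·l·θ̈·cosθ/(M+m) = -4.976084774
Euler: x'=-0.446150505+0.032107·1.156854929=-0.409007364, ẋ'=1.156854929+0.032107·-4.976084774=0.997087775
       θ'=0.040168133+0.032107·-1.956717774=-0.022656205, θ̇'=-1.956717774+0.032107·6.673217585=-1.742460777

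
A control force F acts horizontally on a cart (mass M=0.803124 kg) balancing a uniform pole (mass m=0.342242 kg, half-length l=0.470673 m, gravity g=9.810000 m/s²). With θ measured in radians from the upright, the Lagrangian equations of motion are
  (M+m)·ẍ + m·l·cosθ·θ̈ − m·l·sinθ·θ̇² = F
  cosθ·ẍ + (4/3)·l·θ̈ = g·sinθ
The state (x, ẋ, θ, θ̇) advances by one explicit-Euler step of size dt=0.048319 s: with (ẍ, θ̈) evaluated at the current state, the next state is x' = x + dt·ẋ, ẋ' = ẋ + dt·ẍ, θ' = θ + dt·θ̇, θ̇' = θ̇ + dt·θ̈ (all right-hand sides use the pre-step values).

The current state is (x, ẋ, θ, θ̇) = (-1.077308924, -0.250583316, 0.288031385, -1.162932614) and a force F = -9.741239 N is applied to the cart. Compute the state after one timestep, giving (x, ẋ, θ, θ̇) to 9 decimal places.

sinθ=0.284065259, cosθ=0.958804948
temp = (F + m·l·θ̇²·sinθ)/(M+m) = (-9.741239 + 0.061884205)/1.145366 = -8.450883643
θ̈ = (g·sinθ − cosθ·temp)/(l·(4/3 − m·cos²θ/(M+m))) = 21.854350479
ẍ = temp − m·l·θ̈·cosθ/(M+m) = -11.397858797
Euler: x'=-1.077308924+0.048319·-0.250583316=-1.089416859, ẋ'=-0.250583316+0.048319·-11.397858797=-0.801316455
       θ'=0.288031385+0.048319·-1.162932614=0.231839644, θ̇'=-1.162932614+0.048319·21.854350479=-0.106952253

(-1.089416859, -0.801316455, 0.231839644, -0.106952253)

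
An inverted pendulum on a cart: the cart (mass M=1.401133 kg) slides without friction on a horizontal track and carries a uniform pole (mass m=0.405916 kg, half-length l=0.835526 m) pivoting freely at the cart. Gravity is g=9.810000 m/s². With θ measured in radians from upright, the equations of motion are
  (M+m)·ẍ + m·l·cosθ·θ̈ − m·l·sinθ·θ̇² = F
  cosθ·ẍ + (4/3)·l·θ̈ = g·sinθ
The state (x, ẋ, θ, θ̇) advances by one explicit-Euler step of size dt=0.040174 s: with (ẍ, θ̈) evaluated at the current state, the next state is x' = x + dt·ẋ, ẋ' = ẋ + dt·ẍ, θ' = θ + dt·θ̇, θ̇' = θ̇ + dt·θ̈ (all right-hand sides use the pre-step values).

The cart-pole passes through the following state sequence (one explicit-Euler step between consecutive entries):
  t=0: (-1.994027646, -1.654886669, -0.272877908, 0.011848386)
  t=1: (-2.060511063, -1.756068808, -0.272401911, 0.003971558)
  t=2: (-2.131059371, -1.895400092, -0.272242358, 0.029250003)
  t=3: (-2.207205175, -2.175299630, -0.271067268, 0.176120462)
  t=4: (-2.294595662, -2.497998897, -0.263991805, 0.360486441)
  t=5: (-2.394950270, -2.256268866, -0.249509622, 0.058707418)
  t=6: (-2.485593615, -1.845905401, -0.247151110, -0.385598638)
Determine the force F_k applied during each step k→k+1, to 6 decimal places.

F_0 = -4.615253 N
F_1 = -6.061663 N
F_2 = -11.395728 N
F_3 = -13.012771 N
F_4 = 8.425261 N
F_5 = 14.823937 N

step 0→1:
  ẍ = (ẋ'−ẋ)/dt = (-1.756068808−-1.654886669)/0.040174 = -2.518598
  θ̈ = (θ̇'−θ̇)/dt = (0.003971558−0.011848386)/0.040174 = -0.196068
  sinθ=-0.269504, cosθ=0.962999
  F = (M+m)·ẍ + m·l·cosθ·θ̈ − m·l·sinθ·θ̇² = -4.551229 + -0.064037 − -0.000013 = -4.615253
step 1→2:
  ẍ = (ẋ'−ẋ)/dt = (-1.895400092−-1.756068808)/0.040174 = -3.468195
  θ̈ = (θ̇'−θ̇)/dt = (0.029250003−0.003971558)/0.040174 = 0.629224
  sinθ=-0.269046, cosθ=0.963127
  F = (M+m)·ẍ + m·l·cosθ·θ̈ − m·l·sinθ·θ̇² = -6.267199 + 0.205535 − -0.000001 = -6.061663
step 2→3:
  ẍ = (ẋ'−ẋ)/dt = (-2.175299630−-1.895400092)/0.040174 = -6.967181
  θ̈ = (θ̇'−θ̇)/dt = (0.176120462−0.029250003)/0.040174 = 3.655858
  sinθ=-0.268892, cosθ=0.963170
  F = (M+m)·ẍ + m·l·cosθ·θ̈ − m·l·sinθ·θ̇² = -12.590038 + 1.194232 − -0.000078 = -11.395728
step 3→4:
  ẍ = (ẋ'−ẋ)/dt = (-2.497998897−-2.175299630)/0.040174 = -8.032540
  θ̈ = (θ̇'−θ̇)/dt = (0.360486441−0.176120462)/0.040174 = 4.589187
  sinθ=-0.267760, cosθ=0.963486
  F = (M+m)·ẍ + m·l·cosθ·θ̈ − m·l·sinθ·θ̇² = -14.515194 + 1.499606 − -0.002817 = -13.012771
step 4→5:
  ẍ = (ẋ'−ẋ)/dt = (-2.256268866−-2.497998897)/0.040174 = 6.017077
  θ̈ = (θ̇'−θ̇)/dt = (0.058707418−0.360486441)/0.040174 = -7.511799
  sinθ=-0.260936, cosθ=0.965356
  F = (M+m)·ẍ + m·l·cosθ·θ̈ − m·l·sinθ·θ̇² = 10.873152 + -2.459391 − -0.011500 = 8.425261
step 5→6:
  ẍ = (ẋ'−ẋ)/dt = (-1.845905401−-2.256268866)/0.040174 = 10.214653
  θ̈ = (θ̇'−θ̇)/dt = (-0.385598638−0.058707418)/0.040174 = -11.059542
  sinθ=-0.246929, cosθ=0.969034
  F = (M+m)·ẍ + m·l·cosθ·θ̈ − m·l·sinθ·θ̇² = 18.458378 + -3.634730 − -0.000289 = 14.823937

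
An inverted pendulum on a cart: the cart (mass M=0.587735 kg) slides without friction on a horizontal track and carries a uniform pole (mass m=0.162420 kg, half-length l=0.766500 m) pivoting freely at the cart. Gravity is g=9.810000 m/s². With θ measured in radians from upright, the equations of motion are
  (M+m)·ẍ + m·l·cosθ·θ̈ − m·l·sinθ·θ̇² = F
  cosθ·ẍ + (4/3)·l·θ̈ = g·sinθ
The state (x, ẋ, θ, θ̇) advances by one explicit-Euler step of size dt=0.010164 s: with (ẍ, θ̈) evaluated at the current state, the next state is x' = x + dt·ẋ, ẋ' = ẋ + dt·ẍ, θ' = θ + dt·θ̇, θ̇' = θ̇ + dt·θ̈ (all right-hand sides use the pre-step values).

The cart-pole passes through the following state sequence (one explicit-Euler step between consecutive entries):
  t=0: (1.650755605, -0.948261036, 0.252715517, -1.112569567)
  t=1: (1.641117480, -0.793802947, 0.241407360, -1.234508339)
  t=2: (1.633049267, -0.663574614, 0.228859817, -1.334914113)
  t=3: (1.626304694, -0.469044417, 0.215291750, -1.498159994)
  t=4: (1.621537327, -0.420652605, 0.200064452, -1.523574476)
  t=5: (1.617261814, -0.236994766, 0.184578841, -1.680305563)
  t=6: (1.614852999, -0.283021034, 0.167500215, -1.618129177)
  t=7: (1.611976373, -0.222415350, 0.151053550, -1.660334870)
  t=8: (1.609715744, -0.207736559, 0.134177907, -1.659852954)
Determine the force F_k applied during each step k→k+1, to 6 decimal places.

F_0 = 9.915123 N
F_1 = 8.371986 N
F_2 = 12.359590 N
F_3 = 3.207762 N
F_4 = 11.616006 N
F_5 = -2.712847 N
F_6 = 3.908937 N
F_7 = 1.037561 N

step 0→1:
  ẍ = (ẋ'−ẋ)/dt = (-0.793802947−-0.948261036)/0.010164 = 15.196585
  θ̈ = (θ̇'−θ̇)/dt = (-1.234508339−-1.112569567)/0.010164 = -11.997124
  sinθ=0.250034, cosθ=0.968237
  F = (M+m)·ẍ + m·l·cosθ·θ̈ − m·l·sinθ·θ̇² = 11.399794 + -1.446141 − 0.038531 = 9.915123
step 1→2:
  ẍ = (ẋ'−ẋ)/dt = (-0.663574614−-0.793802947)/0.010164 = 12.812705
  θ̈ = (θ̇'−θ̇)/dt = (-1.334914113−-1.234508339)/0.010164 = -9.878569
  sinθ=0.239069, cosθ=0.971002
  F = (M+m)·ẍ + m·l·cosθ·θ̈ − m·l·sinθ·θ̇² = 9.611515 + -1.194170 − 0.045359 = 8.371986
step 2→3:
  ẍ = (ẋ'−ẋ)/dt = (-0.469044417−-0.663574614)/0.010164 = 19.139138
  θ̈ = (θ̇'−θ̇)/dt = (-1.498159994−-1.334914113)/0.010164 = -16.061185
  sinθ=0.226867, cosθ=0.973926
  F = (M+m)·ẍ + m·l·cosθ·θ̈ − m·l·sinθ·θ̇² = 14.357320 + -1.947400 − 0.050330 = 12.359590
step 3→4:
  ẍ = (ẋ'−ẋ)/dt = (-0.420652605−-0.469044417)/0.010164 = 4.761099
  θ̈ = (θ̇'−θ̇)/dt = (-1.523574476−-1.498159994)/0.010164 = -2.500441
  sinθ=0.213632, cosθ=0.976914
  F = (M+m)·ẍ + m·l·cosθ·θ̈ − m·l·sinθ·θ̇² = 3.571562 + -0.304106 − 0.059695 = 3.207762
step 4→5:
  ẍ = (ẋ'−ẋ)/dt = (-0.236994766−-0.420652605)/0.010164 = 18.069445
  θ̈ = (θ̇'−θ̇)/dt = (-1.680305563−-1.523574476)/0.010164 = -15.420217
  sinθ=0.198732, cosθ=0.980054
  F = (M+m)·ẍ + m·l·cosθ·θ̈ − m·l·sinθ·θ̇² = 13.554885 + -1.881447 − 0.057431 = 11.616006
step 5→6:
  ẍ = (ẋ'−ẋ)/dt = (-0.283021034−-0.236994766)/0.010164 = -4.528362
  θ̈ = (θ̇'−θ̇)/dt = (-1.618129177−-1.680305563)/0.010164 = 6.117315
  sinθ=0.183533, cosθ=0.983014
  F = (M+m)·ẍ + m·l·cosθ·θ̈ − m·l·sinθ·θ̇² = -3.396973 + 0.748638 − 0.064512 = -2.712847
step 6→7:
  ẍ = (ẋ'−ẋ)/dt = (-0.222415350−-0.283021034)/0.010164 = 5.962779
  θ̈ = (θ̇'−θ̇)/dt = (-1.660334870−-1.618129177)/0.010164 = -4.152469
  sinθ=0.166718, cosθ=0.986005
  F = (M+m)·ẍ + m·l·cosθ·θ̈ − m·l·sinθ·θ̇² = 4.473008 + -0.509726 − 0.054345 = 3.908937
step 7→8:
  ẍ = (ẋ'−ẋ)/dt = (-0.207736559−-0.222415350)/0.010164 = 1.444194
  θ̈ = (θ̇'−θ̇)/dt = (-1.659852954−-1.660334870)/0.010164 = 0.047414
  sinθ=0.150480, cosθ=0.988613
  F = (M+m)·ẍ + m·l·cosθ·θ̈ − m·l·sinθ·θ̇² = 1.083370 + 0.005836 − 0.051644 = 1.037561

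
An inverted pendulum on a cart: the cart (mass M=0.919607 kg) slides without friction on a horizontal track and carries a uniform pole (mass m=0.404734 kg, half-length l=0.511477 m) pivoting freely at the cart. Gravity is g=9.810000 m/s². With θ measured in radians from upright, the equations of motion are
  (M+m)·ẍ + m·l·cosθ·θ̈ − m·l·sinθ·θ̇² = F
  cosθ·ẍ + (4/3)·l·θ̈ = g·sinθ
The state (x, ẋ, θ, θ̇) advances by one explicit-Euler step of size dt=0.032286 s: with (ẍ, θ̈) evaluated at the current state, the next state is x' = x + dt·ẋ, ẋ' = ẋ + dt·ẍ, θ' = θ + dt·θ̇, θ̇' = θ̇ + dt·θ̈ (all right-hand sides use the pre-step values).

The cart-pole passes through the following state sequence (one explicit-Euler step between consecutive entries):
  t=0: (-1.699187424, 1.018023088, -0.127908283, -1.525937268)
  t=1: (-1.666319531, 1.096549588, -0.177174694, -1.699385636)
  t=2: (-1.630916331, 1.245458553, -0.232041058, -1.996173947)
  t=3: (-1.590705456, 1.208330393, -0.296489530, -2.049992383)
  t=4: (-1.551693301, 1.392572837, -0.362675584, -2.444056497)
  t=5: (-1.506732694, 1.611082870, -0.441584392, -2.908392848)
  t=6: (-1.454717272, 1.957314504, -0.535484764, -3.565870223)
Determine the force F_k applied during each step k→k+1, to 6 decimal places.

step 0→1:
  ẍ = (ẋ'−ẋ)/dt = (1.096549588−1.018023088)/0.032286 = 2.432215
  θ̈ = (θ̇'−θ̇)/dt = (-1.699385636−-1.525937268)/0.032286 = -5.372247
  sinθ=-0.127560, cosθ=0.991831
  F = (M+m)·ẍ + m·l·cosθ·θ̈ − m·l·sinθ·θ̇² = 3.221082 + -1.103035 − -0.061487 = 2.179534
step 1→2:
  ẍ = (ẋ'−ẋ)/dt = (1.245458553−1.096549588)/0.032286 = 4.612184
  θ̈ = (θ̇'−θ̇)/dt = (-1.996173947−-1.699385636)/0.032286 = -9.192477
  sinθ=-0.176249, cosθ=0.984346
  F = (M+m)·ẍ + m·l·cosθ·θ̈ − m·l·sinθ·θ̇² = 6.108104 + -1.873165 − -0.105368 = 4.340307
step 2→3:
  ẍ = (ẋ'−ẋ)/dt = (1.208330393−1.245458553)/0.032286 = -1.149977
  θ̈ = (θ̇'−θ̇)/dt = (-2.049992383−-1.996173947)/0.032286 = -1.666928
  sinθ=-0.229964, cosθ=0.973199
  F = (M+m)·ẍ + m·l·cosθ·θ̈ − m·l·sinθ·θ̇² = -1.522962 + -0.335826 − -0.189694 = -1.669094
step 3→4:
  ẍ = (ẋ'−ẋ)/dt = (1.392572837−1.208330393)/0.032286 = 5.706574
  θ̈ = (θ̇'−θ̇)/dt = (-2.444056497−-2.049992383)/0.032286 = -12.205418
  sinθ=-0.292165, cosθ=0.956368
  F = (M+m)·ẍ + m·l·cosθ·θ̈ − m·l·sinθ·θ̇² = 7.557450 + -2.416426 − -0.254172 = 5.395196
step 4→5:
  ẍ = (ẋ'−ẋ)/dt = (1.611082870−1.392572837)/0.032286 = 6.767950
  θ̈ = (θ̇'−θ̇)/dt = (-2.908392848−-2.444056497)/0.032286 = -14.381972
  sinθ=-0.354777, cosθ=0.934951
  F = (M+m)·ẍ + m·l·cosθ·θ̈ − m·l·sinθ·θ̇² = 8.963074 + -2.783576 − -0.438706 = 6.618204
step 5→6:
  ẍ = (ẋ'−ẋ)/dt = (1.957314504−1.611082870)/0.032286 = 10.723894
  θ̈ = (θ̇'−θ̇)/dt = (-3.565870223−-2.908392848)/0.032286 = -20.364163
  sinθ=-0.427372, cosθ=0.904076
  F = (M+m)·ẍ + m·l·cosθ·θ̈ − m·l·sinθ·θ̇² = 14.202092 + -3.811247 − -0.748356 = 11.139201

F_0 = 2.179534 N
F_1 = 4.340307 N
F_2 = -1.669094 N
F_3 = 5.395196 N
F_4 = 6.618204 N
F_5 = 11.139201 N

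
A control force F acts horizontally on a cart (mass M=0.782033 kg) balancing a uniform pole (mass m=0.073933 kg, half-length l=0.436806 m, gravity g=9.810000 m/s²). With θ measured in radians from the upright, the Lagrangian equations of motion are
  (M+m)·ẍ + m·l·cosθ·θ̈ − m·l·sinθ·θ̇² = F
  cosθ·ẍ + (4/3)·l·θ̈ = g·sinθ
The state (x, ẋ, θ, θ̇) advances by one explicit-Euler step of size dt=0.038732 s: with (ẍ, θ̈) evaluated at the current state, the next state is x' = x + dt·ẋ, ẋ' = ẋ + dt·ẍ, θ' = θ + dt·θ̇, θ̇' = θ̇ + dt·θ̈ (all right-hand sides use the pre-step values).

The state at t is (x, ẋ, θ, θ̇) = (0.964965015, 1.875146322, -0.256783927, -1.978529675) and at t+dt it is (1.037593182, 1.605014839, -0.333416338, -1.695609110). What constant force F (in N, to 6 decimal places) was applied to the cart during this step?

ẍ = (ẋ'−ẋ)/dt = (1.605014839−1.875146322)/0.038732 = -6.974375
θ̈ = (θ̇'−θ̇)/dt = (-1.695609110−-1.978529675)/0.038732 = 7.304569
sinθ=-0.253971, cosθ=0.967212
F = (M+m)·ẍ + m·l·cosθ·θ̈ − m·l·sinθ·θ̇² = -5.969828 + 0.228162 − -0.032107 = -5.709559

F = -5.709559 N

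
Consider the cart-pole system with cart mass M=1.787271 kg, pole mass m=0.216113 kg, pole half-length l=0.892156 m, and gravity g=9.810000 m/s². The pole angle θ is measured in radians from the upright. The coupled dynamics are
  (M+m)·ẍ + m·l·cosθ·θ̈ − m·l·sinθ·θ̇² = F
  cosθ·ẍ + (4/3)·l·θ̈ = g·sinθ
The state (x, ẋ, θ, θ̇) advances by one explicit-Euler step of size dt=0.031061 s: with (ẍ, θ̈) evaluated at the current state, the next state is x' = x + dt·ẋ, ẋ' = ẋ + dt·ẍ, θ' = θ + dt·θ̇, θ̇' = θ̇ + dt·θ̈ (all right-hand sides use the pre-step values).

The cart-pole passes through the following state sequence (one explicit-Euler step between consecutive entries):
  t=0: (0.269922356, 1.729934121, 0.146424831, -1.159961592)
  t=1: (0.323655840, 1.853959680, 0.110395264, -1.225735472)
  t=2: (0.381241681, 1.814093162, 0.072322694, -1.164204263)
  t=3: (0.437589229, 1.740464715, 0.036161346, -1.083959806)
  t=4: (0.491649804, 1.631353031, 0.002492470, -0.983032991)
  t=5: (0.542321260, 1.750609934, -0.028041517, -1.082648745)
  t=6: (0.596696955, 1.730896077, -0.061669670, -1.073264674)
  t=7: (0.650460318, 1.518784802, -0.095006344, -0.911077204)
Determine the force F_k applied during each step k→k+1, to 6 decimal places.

F_0 = 7.557684 N
F_1 = -2.223619 N
F_2 = -4.270995 N
F_3 = -6.419638 N
F_4 = 7.073064 N
F_5 = -1.206948 N
F_6 = -12.662304 N

step 0→1:
  ẍ = (ẋ'−ẋ)/dt = (1.853959680−1.729934121)/0.031061 = 3.992967
  θ̈ = (θ̇'−θ̇)/dt = (-1.225735472−-1.159961592)/0.031061 = -2.117571
  sinθ=0.145902, cosθ=0.989299
  F = (M+m)·ẍ + m·l·cosθ·θ̈ − m·l·sinθ·θ̇² = 7.999447 + -0.403913 − 0.037850 = 7.557684
step 1→2:
  ẍ = (ẋ'−ẋ)/dt = (1.814093162−1.853959680)/0.031061 = -1.283491
  θ̈ = (θ̇'−θ̇)/dt = (-1.164204263−-1.225735472)/0.031061 = 1.980980
  sinθ=0.110171, cosθ=0.993913
  F = (M+m)·ẍ + m·l·cosθ·θ̈ − m·l·sinθ·θ̇² = -2.571326 + 0.379621 − 0.031914 = -2.223619
step 2→3:
  ẍ = (ẋ'−ẋ)/dt = (1.740464715−1.814093162)/0.031061 = -2.370447
  θ̈ = (θ̇'−θ̇)/dt = (-1.083959806−-1.164204263)/0.031061 = 2.583447
  sinθ=0.072260, cosθ=0.997386
  F = (M+m)·ẍ + m·l·cosθ·θ̈ − m·l·sinθ·θ̇² = -4.748915 + 0.496803 − 0.018883 = -4.270995
step 3→4:
  ẍ = (ẋ'−ẋ)/dt = (1.631353031−1.740464715)/0.031061 = -3.512819
  θ̈ = (θ̇'−θ̇)/dt = (-0.983032991−-1.083959806)/0.031061 = 3.249310
  sinθ=0.036153, cosθ=0.999346
  F = (M+m)·ẍ + m·l·cosθ·θ̈ − m·l·sinθ·θ̇² = -7.037526 + 0.626079 − 0.008190 = -6.419638
step 4→5:
  ẍ = (ẋ'−ẋ)/dt = (1.750609934−1.631353031)/0.031061 = 3.839442
  θ̈ = (θ̇'−θ̇)/dt = (-1.082648745−-0.983032991)/0.031061 = -3.207101
  sinθ=0.002492, cosθ=0.999997
  F = (M+m)·ẍ + m·l·cosθ·θ̈ − m·l·sinθ·θ̇² = 7.691876 + -0.618348 − 0.000464 = 7.073064
step 5→6:
  ẍ = (ẋ'−ẋ)/dt = (1.730896077−1.750609934)/0.031061 = -0.634682
  θ̈ = (θ̇'−θ̇)/dt = (-1.073264674−-1.082648745)/0.031061 = 0.302117
  sinθ=-0.028038, cosθ=0.999607
  F = (M+m)·ẍ + m·l·cosθ·θ̈ − m·l·sinθ·θ̇² = -1.271512 + 0.058227 − -0.006336 = -1.206948
step 6→7:
  ẍ = (ẋ'−ẋ)/dt = (1.518784802−1.730896077)/0.031061 = -6.828862
  θ̈ = (θ̇'−θ̇)/dt = (-0.911077204−-1.073264674)/0.031061 = 5.221579
  sinθ=-0.061631, cosθ=0.998099
  F = (M+m)·ẍ + m·l·cosθ·θ̈ − m·l·sinθ·θ̇² = -13.680832 + 1.004841 − -0.013688 = -12.662304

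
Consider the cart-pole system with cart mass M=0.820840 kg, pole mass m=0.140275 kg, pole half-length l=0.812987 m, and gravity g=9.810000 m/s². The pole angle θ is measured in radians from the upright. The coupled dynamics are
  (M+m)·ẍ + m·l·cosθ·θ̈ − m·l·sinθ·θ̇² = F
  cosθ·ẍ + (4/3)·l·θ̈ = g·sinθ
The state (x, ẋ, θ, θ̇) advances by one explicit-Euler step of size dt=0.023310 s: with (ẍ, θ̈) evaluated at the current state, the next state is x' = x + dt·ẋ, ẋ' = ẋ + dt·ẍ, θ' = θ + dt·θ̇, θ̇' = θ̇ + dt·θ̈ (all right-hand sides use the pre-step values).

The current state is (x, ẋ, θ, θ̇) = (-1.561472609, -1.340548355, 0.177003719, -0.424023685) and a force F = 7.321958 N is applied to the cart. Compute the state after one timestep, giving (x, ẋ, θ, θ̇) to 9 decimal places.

sinθ=0.176080902, cosθ=0.984375699
temp = (F + m·l·θ̇²·sinθ)/(M+m) = (7.321958 + 0.003610409)/0.961115 = 7.621947851
θ̈ = (g·sinθ − cosθ·temp)/(l·(4/3 − m·cos²θ/(M+m))) = -5.960239154
ẍ = temp − m·l·θ̈·cosθ/(M+m) = 8.318114306
Euler: x'=-1.561472609+0.023310·-1.340548355=-1.592720791, ẋ'=-1.340548355+0.023310·8.318114306=-1.146653111
       θ'=0.177003719+0.023310·-0.424023685=0.167119727, θ̇'=-0.424023685+0.023310·-5.960239154=-0.562956860

(-1.592720791, -1.146653111, 0.167119727, -0.562956860)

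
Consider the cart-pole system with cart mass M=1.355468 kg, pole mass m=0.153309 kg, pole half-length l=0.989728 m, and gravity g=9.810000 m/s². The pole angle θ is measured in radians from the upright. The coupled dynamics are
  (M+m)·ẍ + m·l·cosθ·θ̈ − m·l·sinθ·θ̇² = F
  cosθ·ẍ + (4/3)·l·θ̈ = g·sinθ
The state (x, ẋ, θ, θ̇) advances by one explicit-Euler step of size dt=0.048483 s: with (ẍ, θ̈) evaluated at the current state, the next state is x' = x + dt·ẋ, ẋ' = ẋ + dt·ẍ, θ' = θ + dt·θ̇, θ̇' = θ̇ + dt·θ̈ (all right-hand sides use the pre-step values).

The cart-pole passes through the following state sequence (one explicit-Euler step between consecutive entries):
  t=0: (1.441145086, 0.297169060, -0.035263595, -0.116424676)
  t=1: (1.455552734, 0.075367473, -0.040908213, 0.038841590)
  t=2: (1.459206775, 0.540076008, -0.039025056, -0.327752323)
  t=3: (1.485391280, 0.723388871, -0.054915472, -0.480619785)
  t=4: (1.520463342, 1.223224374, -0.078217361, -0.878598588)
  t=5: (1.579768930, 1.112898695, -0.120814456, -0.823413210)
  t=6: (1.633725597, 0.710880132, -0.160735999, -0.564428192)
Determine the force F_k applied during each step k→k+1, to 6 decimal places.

step 0→1:
  ẍ = (ẋ'−ẋ)/dt = (0.075367473−0.297169060)/0.048483 = -4.574832
  θ̈ = (θ̇'−θ̇)/dt = (0.038841590−-0.116424676)/0.048483 = 3.202489
  sinθ=-0.035256, cosθ=0.999378
  F = (M+m)·ẍ + m·l·cosθ·θ̈ − m·l·sinθ·θ̇² = -6.902402 + 0.485625 − -0.000073 = -6.416704
step 1→2:
  ẍ = (ẋ'−ẋ)/dt = (0.540076008−0.075367473)/0.048483 = 9.584979
  θ̈ = (θ̇'−θ̇)/dt = (-0.327752323−0.038841590)/0.048483 = -7.561288
  sinθ=-0.040897, cosθ=0.999163
  F = (M+m)·ẍ + m·l·cosθ·θ̈ − m·l·sinθ·θ̇² = 14.461596 + -1.146346 − -0.000009 = 13.315259
step 2→3:
  ẍ = (ẋ'−ẋ)/dt = (0.723388871−0.540076008)/0.048483 = 3.780972
  θ̈ = (θ̇'−θ̇)/dt = (-0.480619785−-0.327752323)/0.048483 = -3.153012
  sinθ=-0.039015, cosθ=0.999239
  F = (M+m)·ẍ + m·l·cosθ·θ̈ − m·l·sinθ·θ̇² = 5.704644 + -0.478055 − -0.000636 = 5.227224
step 3→4:
  ẍ = (ẋ'−ẋ)/dt = (1.223224374−0.723388871)/0.048483 = 10.309500
  θ̈ = (θ̇'−θ̇)/dt = (-0.878598588−-0.480619785)/0.048483 = -8.208626
  sinθ=-0.054888, cosθ=0.998493
  F = (M+m)·ẍ + m·l·cosθ·θ̈ − m·l·sinθ·θ̇² = 15.554737 + -1.243652 − -0.001924 = 14.313009
step 4→5:
  ẍ = (ẋ'−ẋ)/dt = (1.112898695−1.223224374)/0.048483 = -2.275554
  θ̈ = (θ̇'−θ̇)/dt = (-0.823413210−-0.878598588)/0.048483 = 1.138242
  sinθ=-0.078138, cosθ=0.996943
  F = (M+m)·ẍ + m·l·cosθ·θ̈ − m·l·sinθ·θ̇² = -3.433303 + 0.172182 − -0.009152 = -3.251969
step 5→6:
  ẍ = (ẋ'−ẋ)/dt = (0.710880132−1.112898695)/0.048483 = -8.291949
  θ̈ = (θ̇'−θ̇)/dt = (-0.564428192−-0.823413210)/0.048483 = 5.341770
  sinθ=-0.120521, cosθ=0.992711
  F = (M+m)·ẍ + m·l·cosθ·θ̈ − m·l·sinθ·θ̇² = -12.510702 + 0.804621 − -0.012399 = -11.693682

F_0 = -6.416704 N
F_1 = 13.315259 N
F_2 = 5.227224 N
F_3 = 14.313009 N
F_4 = -3.251969 N
F_5 = -11.693682 N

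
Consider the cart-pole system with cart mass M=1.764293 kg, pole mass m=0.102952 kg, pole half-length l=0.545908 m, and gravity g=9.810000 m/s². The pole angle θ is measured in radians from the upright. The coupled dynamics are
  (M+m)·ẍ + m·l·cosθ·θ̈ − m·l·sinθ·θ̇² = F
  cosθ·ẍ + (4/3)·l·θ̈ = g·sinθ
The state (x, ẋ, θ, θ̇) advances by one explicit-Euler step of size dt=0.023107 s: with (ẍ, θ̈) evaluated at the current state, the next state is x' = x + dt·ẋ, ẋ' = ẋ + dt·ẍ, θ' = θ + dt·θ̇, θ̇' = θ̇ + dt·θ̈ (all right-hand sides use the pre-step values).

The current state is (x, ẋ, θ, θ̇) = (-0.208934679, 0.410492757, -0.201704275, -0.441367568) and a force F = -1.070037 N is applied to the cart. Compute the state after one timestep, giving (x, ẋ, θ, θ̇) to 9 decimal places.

(-0.199449423, 0.398591440, -0.211902955, -0.487739145)

sinθ=-0.200339344, cosθ=0.979726568
temp = (F + m·l·θ̇²·sinθ)/(M+m) = (-1.070037 + -0.002193418)/1.867245 = -0.574231243
θ̈ = (g·sinθ − cosθ·temp)/(l·(4/3 − m·cos²θ/(M+m))) = -2.006819469
ẍ = temp − m·l·θ̈·cosθ/(M+m) = -0.515052446
Euler: x'=-0.208934679+0.023107·0.410492757=-0.199449423, ẋ'=0.410492757+0.023107·-0.515052446=0.398591440
       θ'=-0.201704275+0.023107·-0.441367568=-0.211902955, θ̇'=-0.441367568+0.023107·-2.006819469=-0.487739145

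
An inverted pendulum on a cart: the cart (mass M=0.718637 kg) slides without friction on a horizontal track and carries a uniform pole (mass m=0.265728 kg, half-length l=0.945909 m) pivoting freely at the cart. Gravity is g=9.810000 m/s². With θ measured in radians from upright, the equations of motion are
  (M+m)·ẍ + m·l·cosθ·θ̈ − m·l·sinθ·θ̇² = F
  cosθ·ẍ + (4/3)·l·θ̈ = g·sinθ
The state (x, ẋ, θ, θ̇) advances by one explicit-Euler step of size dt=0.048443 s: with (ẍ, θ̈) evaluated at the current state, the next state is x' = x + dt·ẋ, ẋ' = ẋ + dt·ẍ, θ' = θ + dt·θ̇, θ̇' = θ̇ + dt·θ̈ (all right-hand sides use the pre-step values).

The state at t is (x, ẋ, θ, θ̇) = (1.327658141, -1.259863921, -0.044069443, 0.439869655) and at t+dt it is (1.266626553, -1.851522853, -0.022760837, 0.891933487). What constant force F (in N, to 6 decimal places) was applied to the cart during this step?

F = -9.677076 N

ẍ = (ẋ'−ẋ)/dt = (-1.851522853−-1.259863921)/0.048443 = -12.213507
θ̈ = (θ̇'−θ̇)/dt = (0.891933487−0.439869655)/0.048443 = 9.331871
sinθ=-0.044055, cosθ=0.999029
F = (M+m)·ẍ + m·l·cosθ·θ̈ − m·l·sinθ·θ̇² = -12.022549 + 2.343331 − -0.002143 = -9.677076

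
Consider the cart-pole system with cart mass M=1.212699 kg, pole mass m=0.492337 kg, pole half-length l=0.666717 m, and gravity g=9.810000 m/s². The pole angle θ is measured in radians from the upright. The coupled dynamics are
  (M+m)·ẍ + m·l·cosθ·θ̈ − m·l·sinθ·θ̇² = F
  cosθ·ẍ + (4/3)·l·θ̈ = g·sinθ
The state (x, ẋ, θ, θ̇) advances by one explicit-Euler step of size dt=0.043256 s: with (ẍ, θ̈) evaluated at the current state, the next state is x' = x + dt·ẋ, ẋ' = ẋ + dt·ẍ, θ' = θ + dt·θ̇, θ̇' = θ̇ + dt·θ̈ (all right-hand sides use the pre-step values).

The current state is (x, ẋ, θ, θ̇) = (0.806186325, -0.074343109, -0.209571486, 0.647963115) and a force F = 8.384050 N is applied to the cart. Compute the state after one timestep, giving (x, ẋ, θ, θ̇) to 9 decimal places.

sinθ=-0.208040781, cosθ=0.978120153
temp = (F + m·l·θ̇²·sinθ)/(M+m) = (8.384050 + -0.028671674)/1.705036 = 4.900411678
θ̈ = (g·sinθ − cosθ·temp)/(l·(4/3 − m·cos²θ/(M+m))) = -9.696871713
ẍ = temp − m·l·θ̈·cosθ/(M+m) = 6.726384495
Euler: x'=0.806186325+0.043256·-0.074343109=0.802970539, ẋ'=-0.074343109+0.043256·6.726384495=0.216613379
       θ'=-0.209571486+0.043256·0.647963115=-0.181543193, θ̇'=0.647963115+0.043256·-9.696871713=0.228515232

(0.802970539, 0.216613379, -0.181543193, 0.228515232)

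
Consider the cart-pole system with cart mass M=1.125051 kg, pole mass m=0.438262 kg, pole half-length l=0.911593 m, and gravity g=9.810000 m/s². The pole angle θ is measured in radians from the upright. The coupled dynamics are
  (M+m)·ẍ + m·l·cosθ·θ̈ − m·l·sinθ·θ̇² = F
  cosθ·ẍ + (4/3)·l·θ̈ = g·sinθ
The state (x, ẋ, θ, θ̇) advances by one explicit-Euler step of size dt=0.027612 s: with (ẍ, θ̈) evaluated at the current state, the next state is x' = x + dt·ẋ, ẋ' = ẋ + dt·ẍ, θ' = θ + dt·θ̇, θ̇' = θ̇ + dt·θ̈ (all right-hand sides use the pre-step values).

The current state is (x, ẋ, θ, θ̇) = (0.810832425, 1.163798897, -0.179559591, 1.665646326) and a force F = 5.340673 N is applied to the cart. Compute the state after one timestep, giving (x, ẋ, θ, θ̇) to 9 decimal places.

(0.842967240, 1.290412225, -0.133567765, 1.523350316)

sinθ=-0.178596262, cosθ=0.983922444
temp = (F + m·l·θ̇²·sinθ)/(M+m) = (5.340673 + -0.197957858)/1.563313 = 3.289626033
θ̈ = (g·sinθ − cosθ·temp)/(l·(4/3 − m·cos²θ/(M+m))) = -5.153411931
ẍ = temp − m·l·θ̈·cosθ/(M+m) = 4.585445751
Euler: x'=0.810832425+0.027612·1.163798897=0.842967240, ẋ'=1.163798897+0.027612·4.585445751=1.290412225
       θ'=-0.179559591+0.027612·1.665646326=-0.133567765, θ̇'=1.665646326+0.027612·-5.153411931=1.523350316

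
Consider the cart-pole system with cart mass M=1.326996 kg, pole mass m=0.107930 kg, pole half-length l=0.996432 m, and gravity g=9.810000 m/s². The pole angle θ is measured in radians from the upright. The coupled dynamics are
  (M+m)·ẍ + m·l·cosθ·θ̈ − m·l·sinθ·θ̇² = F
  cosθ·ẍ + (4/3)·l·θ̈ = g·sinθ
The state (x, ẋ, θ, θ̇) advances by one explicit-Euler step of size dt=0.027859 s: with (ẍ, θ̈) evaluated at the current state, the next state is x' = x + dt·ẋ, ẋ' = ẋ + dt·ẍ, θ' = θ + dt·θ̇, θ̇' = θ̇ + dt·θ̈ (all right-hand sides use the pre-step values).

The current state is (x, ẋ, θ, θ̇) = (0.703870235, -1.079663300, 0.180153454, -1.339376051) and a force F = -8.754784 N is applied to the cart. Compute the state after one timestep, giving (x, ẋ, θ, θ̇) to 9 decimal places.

sinθ=0.179180546, cosθ=0.983816208
temp = (F + m·l·θ̇²·sinθ)/(M+m) = (-8.754784 + 0.034568916)/1.434926 = -6.077118321
θ̈ = (g·sinθ − cosθ·temp)/(l·(4/3 − m·cos²θ/(M+m))) = 6.159488824
ẍ = temp − m·l·θ̈·cosθ/(M+m) = -6.531288886
Euler: x'=0.703870235+0.027859·-1.079663300=0.673791895, ẋ'=-1.079663300+0.027859·-6.531288886=-1.261618477
       θ'=0.180153454+0.027859·-1.339376051=0.142839777, θ̇'=-1.339376051+0.027859·6.159488824=-1.167778852

(0.673791895, -1.261618477, 0.142839777, -1.167778852)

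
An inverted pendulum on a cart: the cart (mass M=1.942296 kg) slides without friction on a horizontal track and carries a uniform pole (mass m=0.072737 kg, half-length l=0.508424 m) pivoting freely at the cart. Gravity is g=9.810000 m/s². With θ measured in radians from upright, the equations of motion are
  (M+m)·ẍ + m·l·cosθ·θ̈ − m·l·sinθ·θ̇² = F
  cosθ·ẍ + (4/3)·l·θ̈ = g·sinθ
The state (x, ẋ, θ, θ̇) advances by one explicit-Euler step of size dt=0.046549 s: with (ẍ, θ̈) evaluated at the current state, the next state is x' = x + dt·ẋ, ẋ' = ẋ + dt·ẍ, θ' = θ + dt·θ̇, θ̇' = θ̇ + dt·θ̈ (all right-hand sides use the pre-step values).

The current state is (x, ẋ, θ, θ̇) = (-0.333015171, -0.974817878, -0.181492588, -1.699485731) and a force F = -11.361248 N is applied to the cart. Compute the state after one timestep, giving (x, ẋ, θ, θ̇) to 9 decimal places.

sinθ=-0.180497847, cosθ=0.983575380
temp = (F + m·l·θ̇²·sinθ)/(M+m) = (-11.361248 + -0.019279177)/2.015033 = -5.647811811
θ̈ = (g·sinθ − cosθ·temp)/(l·(4/3 − m·cos²θ/(M+m))) = 5.732635982
ẍ = temp − m·l·θ̈·cosθ/(M+m) = -5.751292969
Euler: x'=-0.333015171+0.046549·-0.974817878=-0.378391968, ẋ'=-0.974817878+0.046549·-5.751292969=-1.242534814
       θ'=-0.181492588+0.046549·-1.699485731=-0.260601949, θ̇'=-1.699485731+0.046549·5.732635982=-1.432637259

(-0.378391968, -1.242534814, -0.260601949, -1.432637259)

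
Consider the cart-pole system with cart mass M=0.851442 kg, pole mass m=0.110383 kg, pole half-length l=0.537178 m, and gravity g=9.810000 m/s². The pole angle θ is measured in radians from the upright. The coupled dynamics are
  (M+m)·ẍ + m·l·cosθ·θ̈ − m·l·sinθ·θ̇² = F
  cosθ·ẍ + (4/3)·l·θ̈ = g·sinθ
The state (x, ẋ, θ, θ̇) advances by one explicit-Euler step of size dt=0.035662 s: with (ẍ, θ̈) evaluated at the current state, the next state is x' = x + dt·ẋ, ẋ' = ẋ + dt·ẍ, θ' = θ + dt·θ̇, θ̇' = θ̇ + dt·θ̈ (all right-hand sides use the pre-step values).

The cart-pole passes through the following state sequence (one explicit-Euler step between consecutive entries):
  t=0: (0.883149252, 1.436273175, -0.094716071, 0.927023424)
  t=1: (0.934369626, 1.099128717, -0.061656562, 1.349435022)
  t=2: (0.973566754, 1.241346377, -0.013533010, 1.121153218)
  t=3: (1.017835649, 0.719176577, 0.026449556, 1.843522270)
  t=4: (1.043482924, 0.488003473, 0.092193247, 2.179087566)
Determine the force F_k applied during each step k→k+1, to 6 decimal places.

F_0 = -8.388967 N
F_1 = 3.463503 N
F_2 = -12.881241 N
F_3 = -5.682453 N

step 0→1:
  ẍ = (ẋ'−ẋ)/dt = (1.099128717−1.436273175)/0.035662 = -9.453885
  θ̈ = (θ̇'−θ̇)/dt = (1.349435022−0.927023424)/0.035662 = 11.844866
  sinθ=-0.094575, cosθ=0.995518
  F = (M+m)·ẍ + m·l·cosθ·θ̈ − m·l·sinθ·θ̇² = -9.092983 + 0.699197 − -0.004819 = -8.388967
step 1→2:
  ẍ = (ẋ'−ẋ)/dt = (1.241346377−1.099128717)/0.035662 = 3.987933
  θ̈ = (θ̇'−θ̇)/dt = (1.121153218−1.349435022)/0.035662 = -6.401262
  sinθ=-0.061618, cosθ=0.998100
  F = (M+m)·ẍ + m·l·cosθ·θ̈ − m·l·sinθ·θ̇² = 3.835693 + -0.378844 − -0.006653 = 3.463503
step 2→3:
  ẍ = (ẋ'−ẋ)/dt = (0.719176577−1.241346377)/0.035662 = -14.642191
  θ̈ = (θ̇'−θ̇)/dt = (1.843522270−1.121153218)/0.035662 = 20.255988
  sinθ=-0.013533, cosθ=0.999908
  F = (M+m)·ẍ + m·l·cosθ·θ̈ − m·l·sinθ·θ̇² = -14.083225 + 1.200975 − -0.001009 = -12.881241
step 3→4:
  ẍ = (ẋ'−ẋ)/dt = (0.488003473−0.719176577)/0.035662 = -6.482337
  θ̈ = (θ̇'−θ̇)/dt = (2.179087566−1.843522270)/0.035662 = 9.409604
  sinθ=0.026446, cosθ=0.999650
  F = (M+m)·ẍ + m·l·cosθ·θ̈ − m·l·sinθ·θ̇² = -6.234874 + 0.557750 − 0.005329 = -5.682453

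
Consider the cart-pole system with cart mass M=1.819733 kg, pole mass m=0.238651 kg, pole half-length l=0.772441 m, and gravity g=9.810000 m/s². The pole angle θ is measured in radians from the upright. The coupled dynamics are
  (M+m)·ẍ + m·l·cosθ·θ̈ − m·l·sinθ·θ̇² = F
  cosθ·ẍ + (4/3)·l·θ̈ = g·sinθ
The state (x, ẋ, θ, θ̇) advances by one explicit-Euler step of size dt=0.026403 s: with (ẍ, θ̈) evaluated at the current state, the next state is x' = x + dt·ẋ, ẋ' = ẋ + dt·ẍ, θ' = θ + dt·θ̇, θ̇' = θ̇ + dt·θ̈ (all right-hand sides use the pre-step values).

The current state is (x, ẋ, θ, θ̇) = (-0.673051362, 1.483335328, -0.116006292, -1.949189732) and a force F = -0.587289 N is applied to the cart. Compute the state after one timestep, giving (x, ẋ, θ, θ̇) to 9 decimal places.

sinθ=-0.115746275, cosθ=0.993278813
temp = (F + m·l·θ̇²·sinθ)/(M+m) = (-0.587289 + -0.081066949)/2.058384 = -0.324699351
θ̈ = (g·sinθ − cosθ·temp)/(l·(4/3 − m·cos²θ/(M+m))) = -0.863408449
ẍ = temp − m·l·θ̈·cosθ/(M+m) = -0.247894325
Euler: x'=-0.673051362+0.026403·1.483335328=-0.633886859, ẋ'=1.483335328+0.026403·-0.247894325=1.476790174
       θ'=-0.116006292+0.026403·-1.949189732=-0.167470748, θ̇'=-1.949189732+0.026403·-0.863408449=-1.971986305

(-0.633886859, 1.476790174, -0.167470748, -1.971986305)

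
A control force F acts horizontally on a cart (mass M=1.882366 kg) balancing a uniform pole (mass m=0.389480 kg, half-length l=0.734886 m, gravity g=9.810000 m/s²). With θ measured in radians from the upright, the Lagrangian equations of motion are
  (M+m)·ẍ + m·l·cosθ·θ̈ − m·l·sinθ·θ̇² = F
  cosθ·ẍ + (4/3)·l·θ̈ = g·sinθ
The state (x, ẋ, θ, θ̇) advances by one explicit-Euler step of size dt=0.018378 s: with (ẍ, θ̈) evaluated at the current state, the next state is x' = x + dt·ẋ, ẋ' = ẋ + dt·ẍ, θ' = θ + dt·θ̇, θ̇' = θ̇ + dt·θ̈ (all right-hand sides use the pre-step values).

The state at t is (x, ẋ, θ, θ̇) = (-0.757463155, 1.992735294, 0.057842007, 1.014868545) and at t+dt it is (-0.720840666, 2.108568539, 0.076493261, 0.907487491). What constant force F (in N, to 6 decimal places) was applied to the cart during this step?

ẍ = (ẋ'−ẋ)/dt = (2.108568539−1.992735294)/0.018378 = 6.302821
θ̈ = (θ̇'−θ̇)/dt = (0.907487491−1.014868545)/0.018378 = -5.842913
sinθ=0.057810, cosθ=0.998328
F = (M+m)·ẍ + m·l·cosθ·θ̈ − m·l·sinθ·θ̇² = 14.319039 + -1.669582 − 0.017042 = 12.632415

F = 12.632415 N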